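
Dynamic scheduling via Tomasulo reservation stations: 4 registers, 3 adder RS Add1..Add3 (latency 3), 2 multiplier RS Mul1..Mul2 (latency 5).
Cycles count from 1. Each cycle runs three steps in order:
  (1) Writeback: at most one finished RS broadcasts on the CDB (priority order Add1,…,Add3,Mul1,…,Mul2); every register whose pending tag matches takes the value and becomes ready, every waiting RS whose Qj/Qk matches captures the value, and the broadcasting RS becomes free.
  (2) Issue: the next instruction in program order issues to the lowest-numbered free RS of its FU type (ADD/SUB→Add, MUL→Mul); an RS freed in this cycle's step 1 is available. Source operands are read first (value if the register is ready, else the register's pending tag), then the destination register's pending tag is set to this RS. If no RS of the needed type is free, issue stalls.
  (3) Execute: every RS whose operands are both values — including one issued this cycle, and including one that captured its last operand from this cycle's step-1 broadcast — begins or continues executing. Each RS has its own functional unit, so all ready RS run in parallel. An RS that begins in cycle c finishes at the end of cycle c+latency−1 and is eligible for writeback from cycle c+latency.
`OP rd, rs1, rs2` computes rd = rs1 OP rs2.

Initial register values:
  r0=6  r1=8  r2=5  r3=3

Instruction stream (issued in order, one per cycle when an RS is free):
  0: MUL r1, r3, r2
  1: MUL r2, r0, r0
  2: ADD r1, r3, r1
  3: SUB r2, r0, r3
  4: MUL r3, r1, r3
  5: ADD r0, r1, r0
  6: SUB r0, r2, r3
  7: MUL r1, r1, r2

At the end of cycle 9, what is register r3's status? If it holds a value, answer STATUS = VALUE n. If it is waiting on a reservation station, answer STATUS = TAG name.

cycle 1: issue MUL r1<-Mul1 // r0:6,r1:Mul1,r2:5,r3:3
cycle 2: issue MUL r2<-Mul2 // r0:6,r1:Mul1,r2:Mul2,r3:3
cycle 3: issue ADD r1<-Add1 // r0:6,r1:Add1,r2:Mul2,r3:3
cycle 4: issue SUB r2<-Add2 // r0:6,r1:Add1,r2:Add2,r3:3
cycle 5: stall // r0:6,r1:Add1,r2:Add2,r3:3
cycle 6: CDB Mul1=15; issue MUL r3<-Mul1 // r0:6,r1:Add1,r2:Add2,r3:Mul1
cycle 7: CDB Add2=3; issue ADD r0<-Add2 // r0:Add2,r1:Add1,r2:3,r3:Mul1
cycle 8: CDB Mul2=36; issue SUB r0<-Add3 // r0:Add3,r1:Add1,r2:3,r3:Mul1
cycle 9: CDB Add1=18; issue MUL r1<-Mul2 // r0:Add3,r1:Mul2,r2:3,r3:Mul1

STATUS = TAG Mul1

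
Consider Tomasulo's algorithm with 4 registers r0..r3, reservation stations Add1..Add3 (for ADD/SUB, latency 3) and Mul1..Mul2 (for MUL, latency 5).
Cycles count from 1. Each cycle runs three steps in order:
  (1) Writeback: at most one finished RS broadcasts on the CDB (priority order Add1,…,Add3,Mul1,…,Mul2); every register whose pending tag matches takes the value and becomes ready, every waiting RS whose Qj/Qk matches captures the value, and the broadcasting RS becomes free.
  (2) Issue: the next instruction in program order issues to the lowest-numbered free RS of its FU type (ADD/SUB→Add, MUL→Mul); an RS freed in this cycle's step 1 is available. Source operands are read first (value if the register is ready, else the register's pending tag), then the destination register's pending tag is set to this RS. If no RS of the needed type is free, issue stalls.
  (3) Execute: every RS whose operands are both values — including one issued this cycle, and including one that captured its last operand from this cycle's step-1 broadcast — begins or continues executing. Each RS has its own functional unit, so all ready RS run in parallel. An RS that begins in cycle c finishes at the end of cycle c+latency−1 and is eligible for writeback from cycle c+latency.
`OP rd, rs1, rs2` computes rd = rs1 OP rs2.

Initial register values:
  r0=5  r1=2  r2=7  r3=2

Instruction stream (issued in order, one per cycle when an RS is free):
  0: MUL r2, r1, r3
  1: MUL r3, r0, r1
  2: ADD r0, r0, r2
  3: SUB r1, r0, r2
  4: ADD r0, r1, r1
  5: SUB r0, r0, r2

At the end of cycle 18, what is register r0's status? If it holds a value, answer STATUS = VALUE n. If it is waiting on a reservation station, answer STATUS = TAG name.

STATUS = VALUE 6

cycle 1: issue MUL r2<-Mul1 // r0:5,r1:2,r2:Mul1,r3:2
cycle 2: issue MUL r3<-Mul2 // r0:5,r1:2,r2:Mul1,r3:Mul2
cycle 3: issue ADD r0<-Add1 // r0:Add1,r1:2,r2:Mul1,r3:Mul2
cycle 4: issue SUB r1<-Add2 // r0:Add1,r1:Add2,r2:Mul1,r3:Mul2
cycle 5: issue ADD r0<-Add3 // r0:Add3,r1:Add2,r2:Mul1,r3:Mul2
cycle 6: CDB Mul1=4; stall // r0:Add3,r1:Add2,r2:4,r3:Mul2
cycle 7: CDB Mul2=10; stall // r0:Add3,r1:Add2,r2:4,r3:10
cycle 8: stall // r0:Add3,r1:Add2,r2:4,r3:10
cycle 9: CDB Add1=9; issue SUB r0<-Add1 // r0:Add1,r1:Add2,r2:4,r3:10
cycle 10: - // r0:Add1,r1:Add2,r2:4,r3:10
cycle 11: - // r0:Add1,r1:Add2,r2:4,r3:10
cycle 12: CDB Add2=5 // r0:Add1,r1:5,r2:4,r3:10
cycle 13: - // r0:Add1,r1:5,r2:4,r3:10
cycle 14: - // r0:Add1,r1:5,r2:4,r3:10
cycle 15: CDB Add3=10 // r0:Add1,r1:5,r2:4,r3:10
cycle 16: - // r0:Add1,r1:5,r2:4,r3:10
cycle 17: - // r0:Add1,r1:5,r2:4,r3:10
cycle 18: CDB Add1=6 // r0:6,r1:5,r2:4,r3:10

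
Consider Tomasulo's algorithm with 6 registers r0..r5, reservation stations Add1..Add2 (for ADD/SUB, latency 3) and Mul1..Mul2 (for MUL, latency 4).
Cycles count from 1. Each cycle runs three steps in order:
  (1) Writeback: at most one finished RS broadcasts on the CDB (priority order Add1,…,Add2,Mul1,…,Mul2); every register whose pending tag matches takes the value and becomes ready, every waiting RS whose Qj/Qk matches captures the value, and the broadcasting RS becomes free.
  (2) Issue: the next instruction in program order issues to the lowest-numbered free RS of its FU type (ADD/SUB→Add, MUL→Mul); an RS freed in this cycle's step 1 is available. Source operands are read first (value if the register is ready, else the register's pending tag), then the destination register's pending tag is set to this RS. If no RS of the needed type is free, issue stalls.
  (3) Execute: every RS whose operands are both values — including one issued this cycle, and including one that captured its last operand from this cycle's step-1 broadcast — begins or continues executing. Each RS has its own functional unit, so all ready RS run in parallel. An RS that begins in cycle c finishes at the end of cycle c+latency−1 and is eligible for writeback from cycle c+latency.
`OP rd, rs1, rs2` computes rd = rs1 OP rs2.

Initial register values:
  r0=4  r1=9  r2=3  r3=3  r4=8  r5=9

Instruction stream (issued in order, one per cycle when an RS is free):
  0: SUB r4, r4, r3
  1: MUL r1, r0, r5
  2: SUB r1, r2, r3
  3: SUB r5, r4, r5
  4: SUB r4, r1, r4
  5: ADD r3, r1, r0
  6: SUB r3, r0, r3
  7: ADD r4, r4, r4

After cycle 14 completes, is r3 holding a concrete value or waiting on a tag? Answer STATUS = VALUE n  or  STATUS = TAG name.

cycle 1: issue SUB r4<-Add1 // r0:4,r1:9,r2:3,r3:3,r4:Add1,r5:9
cycle 2: issue MUL r1<-Mul1 // r0:4,r1:Mul1,r2:3,r3:3,r4:Add1,r5:9
cycle 3: issue SUB r1<-Add2 // r0:4,r1:Add2,r2:3,r3:3,r4:Add1,r5:9
cycle 4: CDB Add1=5; issue SUB r5<-Add1 // r0:4,r1:Add2,r2:3,r3:3,r4:5,r5:Add1
cycle 5: stall // r0:4,r1:Add2,r2:3,r3:3,r4:5,r5:Add1
cycle 6: CDB Add2=0; issue SUB r4<-Add2 // r0:4,r1:0,r2:3,r3:3,r4:Add2,r5:Add1
cycle 7: CDB Add1=-4; issue ADD r3<-Add1 // r0:4,r1:0,r2:3,r3:Add1,r4:Add2,r5:-4
cycle 8: CDB Mul1=36; stall // r0:4,r1:0,r2:3,r3:Add1,r4:Add2,r5:-4
cycle 9: CDB Add2=-5; issue SUB r3<-Add2 // r0:4,r1:0,r2:3,r3:Add2,r4:-5,r5:-4
cycle 10: CDB Add1=4; issue ADD r4<-Add1 // r0:4,r1:0,r2:3,r3:Add2,r4:Add1,r5:-4
cycle 11: - // r0:4,r1:0,r2:3,r3:Add2,r4:Add1,r5:-4
cycle 12: - // r0:4,r1:0,r2:3,r3:Add2,r4:Add1,r5:-4
cycle 13: CDB Add1=-10 // r0:4,r1:0,r2:3,r3:Add2,r4:-10,r5:-4
cycle 14: CDB Add2=0 // r0:4,r1:0,r2:3,r3:0,r4:-10,r5:-4

STATUS = VALUE 0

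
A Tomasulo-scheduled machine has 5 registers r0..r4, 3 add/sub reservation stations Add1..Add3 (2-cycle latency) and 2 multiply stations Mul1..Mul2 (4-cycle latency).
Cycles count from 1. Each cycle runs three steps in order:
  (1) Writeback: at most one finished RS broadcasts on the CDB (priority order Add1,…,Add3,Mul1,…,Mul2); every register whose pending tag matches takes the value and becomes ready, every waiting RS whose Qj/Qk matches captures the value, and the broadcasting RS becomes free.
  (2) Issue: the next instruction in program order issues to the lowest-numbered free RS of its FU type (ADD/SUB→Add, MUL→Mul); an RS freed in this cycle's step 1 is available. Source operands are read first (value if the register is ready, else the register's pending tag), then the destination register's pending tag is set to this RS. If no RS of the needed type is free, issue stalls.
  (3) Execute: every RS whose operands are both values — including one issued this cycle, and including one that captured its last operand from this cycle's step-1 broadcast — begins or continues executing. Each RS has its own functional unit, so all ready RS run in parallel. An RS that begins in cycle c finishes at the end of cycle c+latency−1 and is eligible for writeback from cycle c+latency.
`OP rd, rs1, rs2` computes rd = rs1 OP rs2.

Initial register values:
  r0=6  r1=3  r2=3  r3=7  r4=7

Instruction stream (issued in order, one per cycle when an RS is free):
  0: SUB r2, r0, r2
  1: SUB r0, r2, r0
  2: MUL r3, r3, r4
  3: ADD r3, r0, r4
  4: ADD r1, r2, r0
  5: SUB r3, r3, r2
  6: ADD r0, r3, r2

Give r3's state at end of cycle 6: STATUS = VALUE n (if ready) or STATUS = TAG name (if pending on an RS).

STATUS = TAG Add3

cycle 1: issue SUB r2<-Add1 // r0:6,r1:3,r2:Add1,r3:7,r4:7
cycle 2: issue SUB r0<-Add2 // r0:Add2,r1:3,r2:Add1,r3:7,r4:7
cycle 3: CDB Add1=3; issue MUL r3<-Mul1 // r0:Add2,r1:3,r2:3,r3:Mul1,r4:7
cycle 4: issue ADD r3<-Add1 // r0:Add2,r1:3,r2:3,r3:Add1,r4:7
cycle 5: CDB Add2=-3; issue ADD r1<-Add2 // r0:-3,r1:Add2,r2:3,r3:Add1,r4:7
cycle 6: issue SUB r3<-Add3 // r0:-3,r1:Add2,r2:3,r3:Add3,r4:7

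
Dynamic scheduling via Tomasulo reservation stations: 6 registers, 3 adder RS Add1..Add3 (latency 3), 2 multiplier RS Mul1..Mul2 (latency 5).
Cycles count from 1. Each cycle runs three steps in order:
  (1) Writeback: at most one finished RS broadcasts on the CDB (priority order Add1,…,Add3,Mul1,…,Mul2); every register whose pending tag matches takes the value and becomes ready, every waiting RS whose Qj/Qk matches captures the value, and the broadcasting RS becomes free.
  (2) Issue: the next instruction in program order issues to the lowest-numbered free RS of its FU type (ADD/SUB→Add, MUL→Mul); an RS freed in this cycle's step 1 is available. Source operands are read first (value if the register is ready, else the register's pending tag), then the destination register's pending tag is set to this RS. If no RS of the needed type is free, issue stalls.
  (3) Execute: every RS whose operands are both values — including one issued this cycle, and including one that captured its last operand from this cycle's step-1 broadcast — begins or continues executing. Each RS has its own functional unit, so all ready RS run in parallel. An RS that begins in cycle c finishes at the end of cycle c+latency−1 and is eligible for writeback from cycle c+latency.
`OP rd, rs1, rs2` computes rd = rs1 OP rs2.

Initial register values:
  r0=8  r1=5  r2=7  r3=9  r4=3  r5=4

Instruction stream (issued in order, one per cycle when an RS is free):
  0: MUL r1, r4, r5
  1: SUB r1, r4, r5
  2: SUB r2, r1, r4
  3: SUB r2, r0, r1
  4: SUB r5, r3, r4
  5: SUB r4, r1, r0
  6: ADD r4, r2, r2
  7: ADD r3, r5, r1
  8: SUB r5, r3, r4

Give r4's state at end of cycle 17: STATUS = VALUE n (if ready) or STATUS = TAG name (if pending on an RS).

STATUS = VALUE 18

  c1: issue MUL r1<-Mul1  regs: r0:8,r1:Mul1,r2:7,r3:9,r4:3,r5:4
  c2: issue SUB r1<-Add1  regs: r0:8,r1:Add1,r2:7,r3:9,r4:3,r5:4
  c3: issue SUB r2<-Add2  regs: r0:8,r1:Add1,r2:Add2,r3:9,r4:3,r5:4
  c4: issue SUB r2<-Add3  regs: r0:8,r1:Add1,r2:Add3,r3:9,r4:3,r5:4
  c5: CDB Add1=-1; issue SUB r5<-Add1  regs: r0:8,r1:-1,r2:Add3,r3:9,r4:3,r5:Add1
  c6: CDB Mul1=12; stall  regs: r0:8,r1:-1,r2:Add3,r3:9,r4:3,r5:Add1
  c7: stall  regs: r0:8,r1:-1,r2:Add3,r3:9,r4:3,r5:Add1
  c8: CDB Add1=6; issue SUB r4<-Add1  regs: r0:8,r1:-1,r2:Add3,r3:9,r4:Add1,r5:6
  c9: CDB Add2=-4; issue ADD r4<-Add2  regs: r0:8,r1:-1,r2:Add3,r3:9,r4:Add2,r5:6
  c10: CDB Add3=9; issue ADD r3<-Add3  regs: r0:8,r1:-1,r2:9,r3:Add3,r4:Add2,r5:6
  c11: CDB Add1=-9; issue SUB r5<-Add1  regs: r0:8,r1:-1,r2:9,r3:Add3,r4:Add2,r5:Add1
  c12: -  regs: r0:8,r1:-1,r2:9,r3:Add3,r4:Add2,r5:Add1
  c13: CDB Add2=18  regs: r0:8,r1:-1,r2:9,r3:Add3,r4:18,r5:Add1
  c14: CDB Add3=5  regs: r0:8,r1:-1,r2:9,r3:5,r4:18,r5:Add1
  c15: -  regs: r0:8,r1:-1,r2:9,r3:5,r4:18,r5:Add1
  c16: -  regs: r0:8,r1:-1,r2:9,r3:5,r4:18,r5:Add1
  c17: CDB Add1=-13  regs: r0:8,r1:-1,r2:9,r3:5,r4:18,r5:-13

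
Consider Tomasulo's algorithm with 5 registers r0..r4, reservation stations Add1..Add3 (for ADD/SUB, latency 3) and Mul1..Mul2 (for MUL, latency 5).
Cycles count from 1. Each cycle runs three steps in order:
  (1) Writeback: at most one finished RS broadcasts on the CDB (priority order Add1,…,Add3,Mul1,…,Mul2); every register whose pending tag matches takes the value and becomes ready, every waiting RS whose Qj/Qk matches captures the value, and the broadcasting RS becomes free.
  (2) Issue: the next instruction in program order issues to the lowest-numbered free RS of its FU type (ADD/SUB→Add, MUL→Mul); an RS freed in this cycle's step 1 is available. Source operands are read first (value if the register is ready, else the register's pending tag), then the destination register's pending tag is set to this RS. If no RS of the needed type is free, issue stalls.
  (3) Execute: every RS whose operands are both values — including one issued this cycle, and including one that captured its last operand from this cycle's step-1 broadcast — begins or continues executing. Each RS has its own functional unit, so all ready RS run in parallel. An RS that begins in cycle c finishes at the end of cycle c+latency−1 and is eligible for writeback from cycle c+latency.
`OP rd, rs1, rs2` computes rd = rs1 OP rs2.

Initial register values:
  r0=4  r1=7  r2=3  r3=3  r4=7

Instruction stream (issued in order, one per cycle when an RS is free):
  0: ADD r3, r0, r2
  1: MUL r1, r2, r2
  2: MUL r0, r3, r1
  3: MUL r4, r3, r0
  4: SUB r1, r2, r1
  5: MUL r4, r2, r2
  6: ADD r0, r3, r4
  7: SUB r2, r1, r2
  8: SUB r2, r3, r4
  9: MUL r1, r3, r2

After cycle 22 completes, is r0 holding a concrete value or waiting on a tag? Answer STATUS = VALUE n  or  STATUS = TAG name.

STATUS = VALUE 16

  c1: issue ADD r3<-Add1  regs: r0:4,r1:7,r2:3,r3:Add1,r4:7
  c2: issue MUL r1<-Mul1  regs: r0:4,r1:Mul1,r2:3,r3:Add1,r4:7
  c3: issue MUL r0<-Mul2  regs: r0:Mul2,r1:Mul1,r2:3,r3:Add1,r4:7
  c4: CDB Add1=7; stall  regs: r0:Mul2,r1:Mul1,r2:3,r3:7,r4:7
  c5: stall  regs: r0:Mul2,r1:Mul1,r2:3,r3:7,r4:7
  c6: stall  regs: r0:Mul2,r1:Mul1,r2:3,r3:7,r4:7
  c7: CDB Mul1=9; issue MUL r4<-Mul1  regs: r0:Mul2,r1:9,r2:3,r3:7,r4:Mul1
  c8: issue SUB r1<-Add1  regs: r0:Mul2,r1:Add1,r2:3,r3:7,r4:Mul1
  c9: stall  regs: r0:Mul2,r1:Add1,r2:3,r3:7,r4:Mul1
  c10: stall  regs: r0:Mul2,r1:Add1,r2:3,r3:7,r4:Mul1
  c11: CDB Add1=-6; stall  regs: r0:Mul2,r1:-6,r2:3,r3:7,r4:Mul1
  c12: CDB Mul2=63; issue MUL r4<-Mul2  regs: r0:63,r1:-6,r2:3,r3:7,r4:Mul2
  c13: issue ADD r0<-Add1  regs: r0:Add1,r1:-6,r2:3,r3:7,r4:Mul2
  c14: issue SUB r2<-Add2  regs: r0:Add1,r1:-6,r2:Add2,r3:7,r4:Mul2
  c15: issue SUB r2<-Add3  regs: r0:Add1,r1:-6,r2:Add3,r3:7,r4:Mul2
  c16: stall  regs: r0:Add1,r1:-6,r2:Add3,r3:7,r4:Mul2
  c17: CDB Add2=-9; stall  regs: r0:Add1,r1:-6,r2:Add3,r3:7,r4:Mul2
  c18: CDB Mul1=441; issue MUL r1<-Mul1  regs: r0:Add1,r1:Mul1,r2:Add3,r3:7,r4:Mul2
  c19: CDB Mul2=9  regs: r0:Add1,r1:Mul1,r2:Add3,r3:7,r4:9
  c20: -  regs: r0:Add1,r1:Mul1,r2:Add3,r3:7,r4:9
  c21: -  regs: r0:Add1,r1:Mul1,r2:Add3,r3:7,r4:9
  c22: CDB Add1=16  regs: r0:16,r1:Mul1,r2:Add3,r3:7,r4:9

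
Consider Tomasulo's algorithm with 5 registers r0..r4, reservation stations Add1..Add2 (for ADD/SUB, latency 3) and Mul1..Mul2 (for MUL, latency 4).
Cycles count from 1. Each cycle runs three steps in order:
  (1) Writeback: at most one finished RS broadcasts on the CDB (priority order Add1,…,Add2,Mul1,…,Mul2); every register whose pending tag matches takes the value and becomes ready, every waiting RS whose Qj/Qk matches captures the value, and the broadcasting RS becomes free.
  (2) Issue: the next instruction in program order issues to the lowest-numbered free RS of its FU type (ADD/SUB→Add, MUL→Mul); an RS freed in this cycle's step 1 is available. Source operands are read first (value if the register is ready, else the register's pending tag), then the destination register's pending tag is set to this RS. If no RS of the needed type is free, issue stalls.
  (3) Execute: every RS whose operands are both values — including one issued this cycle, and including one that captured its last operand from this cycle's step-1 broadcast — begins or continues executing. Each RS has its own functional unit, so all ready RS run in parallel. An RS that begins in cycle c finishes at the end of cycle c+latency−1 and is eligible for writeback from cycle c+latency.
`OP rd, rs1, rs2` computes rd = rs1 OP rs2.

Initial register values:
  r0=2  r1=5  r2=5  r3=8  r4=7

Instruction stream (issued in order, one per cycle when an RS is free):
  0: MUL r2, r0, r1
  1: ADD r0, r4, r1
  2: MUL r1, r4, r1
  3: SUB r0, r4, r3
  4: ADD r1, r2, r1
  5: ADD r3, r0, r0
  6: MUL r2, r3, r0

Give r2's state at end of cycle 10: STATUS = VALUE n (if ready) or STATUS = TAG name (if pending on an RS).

c1: issue MUL r2<-Mul1 | r0:2,r1:5,r2:Mul1,r3:8,r4:7
c2: issue ADD r0<-Add1 | r0:Add1,r1:5,r2:Mul1,r3:8,r4:7
c3: issue MUL r1<-Mul2 | r0:Add1,r1:Mul2,r2:Mul1,r3:8,r4:7
c4: issue SUB r0<-Add2 | r0:Add2,r1:Mul2,r2:Mul1,r3:8,r4:7
c5: CDB Add1=12; issue ADD r1<-Add1 | r0:Add2,r1:Add1,r2:Mul1,r3:8,r4:7
c6: CDB Mul1=10; stall | r0:Add2,r1:Add1,r2:10,r3:8,r4:7
c7: CDB Add2=-1; issue ADD r3<-Add2 | r0:-1,r1:Add1,r2:10,r3:Add2,r4:7
c8: CDB Mul2=35; issue MUL r2<-Mul1 | r0:-1,r1:Add1,r2:Mul1,r3:Add2,r4:7
c9: - | r0:-1,r1:Add1,r2:Mul1,r3:Add2,r4:7
c10: CDB Add2=-2 | r0:-1,r1:Add1,r2:Mul1,r3:-2,r4:7

STATUS = TAG Mul1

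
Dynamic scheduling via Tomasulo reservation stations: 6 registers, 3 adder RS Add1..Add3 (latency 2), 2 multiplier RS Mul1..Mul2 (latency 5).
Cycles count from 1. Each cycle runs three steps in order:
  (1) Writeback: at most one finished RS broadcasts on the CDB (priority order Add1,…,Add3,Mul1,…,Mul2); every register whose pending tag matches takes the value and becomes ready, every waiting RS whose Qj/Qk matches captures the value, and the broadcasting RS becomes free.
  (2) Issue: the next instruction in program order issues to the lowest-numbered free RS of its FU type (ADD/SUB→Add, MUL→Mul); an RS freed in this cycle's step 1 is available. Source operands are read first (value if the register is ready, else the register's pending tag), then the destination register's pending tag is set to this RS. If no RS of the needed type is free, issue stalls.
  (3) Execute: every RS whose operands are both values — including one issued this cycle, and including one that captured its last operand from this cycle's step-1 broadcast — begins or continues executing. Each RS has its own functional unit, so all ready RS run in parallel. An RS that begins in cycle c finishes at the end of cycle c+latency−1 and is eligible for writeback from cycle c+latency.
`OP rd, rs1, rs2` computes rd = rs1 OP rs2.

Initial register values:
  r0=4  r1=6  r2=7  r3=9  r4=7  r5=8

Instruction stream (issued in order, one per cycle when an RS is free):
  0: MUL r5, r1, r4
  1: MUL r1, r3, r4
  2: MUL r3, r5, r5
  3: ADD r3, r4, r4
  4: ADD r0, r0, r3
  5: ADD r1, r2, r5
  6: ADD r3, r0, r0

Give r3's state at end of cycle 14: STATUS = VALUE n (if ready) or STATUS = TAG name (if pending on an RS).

  c1: issue MUL r5<-Mul1  regs: r0:4,r1:6,r2:7,r3:9,r4:7,r5:Mul1
  c2: issue MUL r1<-Mul2  regs: r0:4,r1:Mul2,r2:7,r3:9,r4:7,r5:Mul1
  c3: stall  regs: r0:4,r1:Mul2,r2:7,r3:9,r4:7,r5:Mul1
  c4: stall  regs: r0:4,r1:Mul2,r2:7,r3:9,r4:7,r5:Mul1
  c5: stall  regs: r0:4,r1:Mul2,r2:7,r3:9,r4:7,r5:Mul1
  c6: CDB Mul1=42; issue MUL r3<-Mul1  regs: r0:4,r1:Mul2,r2:7,r3:Mul1,r4:7,r5:42
  c7: CDB Mul2=63; issue ADD r3<-Add1  regs: r0:4,r1:63,r2:7,r3:Add1,r4:7,r5:42
  c8: issue ADD r0<-Add2  regs: r0:Add2,r1:63,r2:7,r3:Add1,r4:7,r5:42
  c9: CDB Add1=14; issue ADD r1<-Add1  regs: r0:Add2,r1:Add1,r2:7,r3:14,r4:7,r5:42
  c10: issue ADD r3<-Add3  regs: r0:Add2,r1:Add1,r2:7,r3:Add3,r4:7,r5:42
  c11: CDB Add1=49  regs: r0:Add2,r1:49,r2:7,r3:Add3,r4:7,r5:42
  c12: CDB Add2=18  regs: r0:18,r1:49,r2:7,r3:Add3,r4:7,r5:42
  c13: CDB Mul1=1764  regs: r0:18,r1:49,r2:7,r3:Add3,r4:7,r5:42
  c14: CDB Add3=36  regs: r0:18,r1:49,r2:7,r3:36,r4:7,r5:42

STATUS = VALUE 36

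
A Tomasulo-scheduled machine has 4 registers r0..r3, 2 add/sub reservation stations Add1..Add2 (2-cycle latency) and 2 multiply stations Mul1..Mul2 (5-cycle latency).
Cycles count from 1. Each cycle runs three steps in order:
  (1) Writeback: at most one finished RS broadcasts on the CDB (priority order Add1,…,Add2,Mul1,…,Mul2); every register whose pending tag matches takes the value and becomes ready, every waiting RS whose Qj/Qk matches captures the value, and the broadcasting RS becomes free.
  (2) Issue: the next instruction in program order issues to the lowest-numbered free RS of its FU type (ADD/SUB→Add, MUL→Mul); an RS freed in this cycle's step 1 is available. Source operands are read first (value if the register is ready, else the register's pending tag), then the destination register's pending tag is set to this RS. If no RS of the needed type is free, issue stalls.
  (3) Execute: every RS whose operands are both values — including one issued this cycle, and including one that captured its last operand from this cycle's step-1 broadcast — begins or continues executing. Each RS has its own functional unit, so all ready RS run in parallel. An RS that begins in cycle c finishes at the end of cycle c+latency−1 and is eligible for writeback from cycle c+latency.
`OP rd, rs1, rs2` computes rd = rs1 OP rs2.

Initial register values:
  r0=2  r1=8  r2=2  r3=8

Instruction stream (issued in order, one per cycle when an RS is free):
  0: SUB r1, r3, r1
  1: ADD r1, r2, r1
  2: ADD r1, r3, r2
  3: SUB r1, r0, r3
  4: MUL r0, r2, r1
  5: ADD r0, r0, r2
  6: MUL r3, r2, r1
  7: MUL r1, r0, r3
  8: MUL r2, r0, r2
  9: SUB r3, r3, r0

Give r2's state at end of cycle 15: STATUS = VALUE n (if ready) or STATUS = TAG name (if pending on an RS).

STATUS = TAG Mul2

cycle 1: issue SUB r1<-Add1 // r0:2,r1:Add1,r2:2,r3:8
cycle 2: issue ADD r1<-Add2 // r0:2,r1:Add2,r2:2,r3:8
cycle 3: CDB Add1=0; issue ADD r1<-Add1 // r0:2,r1:Add1,r2:2,r3:8
cycle 4: stall // r0:2,r1:Add1,r2:2,r3:8
cycle 5: CDB Add1=10; issue SUB r1<-Add1 // r0:2,r1:Add1,r2:2,r3:8
cycle 6: CDB Add2=2; issue MUL r0<-Mul1 // r0:Mul1,r1:Add1,r2:2,r3:8
cycle 7: CDB Add1=-6; issue ADD r0<-Add1 // r0:Add1,r1:-6,r2:2,r3:8
cycle 8: issue MUL r3<-Mul2 // r0:Add1,r1:-6,r2:2,r3:Mul2
cycle 9: stall // r0:Add1,r1:-6,r2:2,r3:Mul2
cycle 10: stall // r0:Add1,r1:-6,r2:2,r3:Mul2
cycle 11: stall // r0:Add1,r1:-6,r2:2,r3:Mul2
cycle 12: CDB Mul1=-12; issue MUL r1<-Mul1 // r0:Add1,r1:Mul1,r2:2,r3:Mul2
cycle 13: CDB Mul2=-12; issue MUL r2<-Mul2 // r0:Add1,r1:Mul1,r2:Mul2,r3:-12
cycle 14: CDB Add1=-10; issue SUB r3<-Add1 // r0:-10,r1:Mul1,r2:Mul2,r3:Add1
cycle 15: - // r0:-10,r1:Mul1,r2:Mul2,r3:Add1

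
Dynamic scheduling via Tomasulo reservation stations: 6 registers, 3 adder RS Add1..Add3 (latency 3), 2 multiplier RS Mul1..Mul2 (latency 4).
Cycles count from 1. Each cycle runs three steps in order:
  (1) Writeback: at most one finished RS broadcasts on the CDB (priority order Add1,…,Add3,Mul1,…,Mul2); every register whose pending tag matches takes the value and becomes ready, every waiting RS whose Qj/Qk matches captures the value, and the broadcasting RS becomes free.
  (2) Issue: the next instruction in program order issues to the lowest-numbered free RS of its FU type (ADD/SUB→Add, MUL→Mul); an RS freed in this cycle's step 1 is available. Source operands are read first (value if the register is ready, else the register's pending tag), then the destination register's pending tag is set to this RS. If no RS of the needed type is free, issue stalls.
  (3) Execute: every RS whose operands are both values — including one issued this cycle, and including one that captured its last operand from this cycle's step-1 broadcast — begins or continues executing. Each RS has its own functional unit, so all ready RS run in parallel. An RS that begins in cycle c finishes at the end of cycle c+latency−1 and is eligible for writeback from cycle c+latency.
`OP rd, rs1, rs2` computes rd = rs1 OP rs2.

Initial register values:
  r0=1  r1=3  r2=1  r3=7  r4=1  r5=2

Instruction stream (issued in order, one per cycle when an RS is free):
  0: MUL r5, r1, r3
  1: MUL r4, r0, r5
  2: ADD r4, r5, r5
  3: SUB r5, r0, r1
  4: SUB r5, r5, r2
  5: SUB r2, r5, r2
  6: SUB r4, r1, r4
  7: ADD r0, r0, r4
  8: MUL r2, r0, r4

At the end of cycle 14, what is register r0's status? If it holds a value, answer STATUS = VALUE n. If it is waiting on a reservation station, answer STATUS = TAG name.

cycle 1: issue MUL r5<-Mul1 // r0:1,r1:3,r2:1,r3:7,r4:1,r5:Mul1
cycle 2: issue MUL r4<-Mul2 // r0:1,r1:3,r2:1,r3:7,r4:Mul2,r5:Mul1
cycle 3: issue ADD r4<-Add1 // r0:1,r1:3,r2:1,r3:7,r4:Add1,r5:Mul1
cycle 4: issue SUB r5<-Add2 // r0:1,r1:3,r2:1,r3:7,r4:Add1,r5:Add2
cycle 5: CDB Mul1=21; issue SUB r5<-Add3 // r0:1,r1:3,r2:1,r3:7,r4:Add1,r5:Add3
cycle 6: stall // r0:1,r1:3,r2:1,r3:7,r4:Add1,r5:Add3
cycle 7: CDB Add2=-2; issue SUB r2<-Add2 // r0:1,r1:3,r2:Add2,r3:7,r4:Add1,r5:Add3
cycle 8: CDB Add1=42; issue SUB r4<-Add1 // r0:1,r1:3,r2:Add2,r3:7,r4:Add1,r5:Add3
cycle 9: CDB Mul2=21; stall // r0:1,r1:3,r2:Add2,r3:7,r4:Add1,r5:Add3
cycle 10: CDB Add3=-3; issue ADD r0<-Add3 // r0:Add3,r1:3,r2:Add2,r3:7,r4:Add1,r5:-3
cycle 11: CDB Add1=-39; issue MUL r2<-Mul1 // r0:Add3,r1:3,r2:Mul1,r3:7,r4:-39,r5:-3
cycle 12: - // r0:Add3,r1:3,r2:Mul1,r3:7,r4:-39,r5:-3
cycle 13: CDB Add2=-4 // r0:Add3,r1:3,r2:Mul1,r3:7,r4:-39,r5:-3
cycle 14: CDB Add3=-38 // r0:-38,r1:3,r2:Mul1,r3:7,r4:-39,r5:-3

STATUS = VALUE -38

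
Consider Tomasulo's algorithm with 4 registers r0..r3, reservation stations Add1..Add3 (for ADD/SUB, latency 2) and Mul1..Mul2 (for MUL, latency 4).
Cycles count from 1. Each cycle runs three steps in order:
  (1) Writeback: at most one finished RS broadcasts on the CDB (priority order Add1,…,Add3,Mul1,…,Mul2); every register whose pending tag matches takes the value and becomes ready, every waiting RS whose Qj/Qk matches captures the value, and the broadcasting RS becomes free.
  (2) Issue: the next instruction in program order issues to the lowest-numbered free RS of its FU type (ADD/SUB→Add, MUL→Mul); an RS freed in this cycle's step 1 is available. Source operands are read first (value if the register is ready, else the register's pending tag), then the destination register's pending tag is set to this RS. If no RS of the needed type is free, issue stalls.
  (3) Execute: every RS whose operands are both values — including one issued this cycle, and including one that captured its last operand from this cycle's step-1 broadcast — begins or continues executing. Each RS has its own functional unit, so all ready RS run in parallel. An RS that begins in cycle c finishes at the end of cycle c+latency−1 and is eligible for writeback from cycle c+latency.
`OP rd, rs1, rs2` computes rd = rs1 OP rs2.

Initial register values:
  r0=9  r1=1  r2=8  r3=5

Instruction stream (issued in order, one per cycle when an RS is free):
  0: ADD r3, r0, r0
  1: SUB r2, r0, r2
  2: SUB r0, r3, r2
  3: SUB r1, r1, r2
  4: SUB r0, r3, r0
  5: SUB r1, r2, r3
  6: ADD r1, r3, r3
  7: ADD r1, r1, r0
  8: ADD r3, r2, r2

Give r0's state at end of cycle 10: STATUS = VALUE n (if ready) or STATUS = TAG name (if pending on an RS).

cycle 1: issue ADD r3<-Add1 // r0:9,r1:1,r2:8,r3:Add1
cycle 2: issue SUB r2<-Add2 // r0:9,r1:1,r2:Add2,r3:Add1
cycle 3: CDB Add1=18; issue SUB r0<-Add1 // r0:Add1,r1:1,r2:Add2,r3:18
cycle 4: CDB Add2=1; issue SUB r1<-Add2 // r0:Add1,r1:Add2,r2:1,r3:18
cycle 5: issue SUB r0<-Add3 // r0:Add3,r1:Add2,r2:1,r3:18
cycle 6: CDB Add1=17; issue SUB r1<-Add1 // r0:Add3,r1:Add1,r2:1,r3:18
cycle 7: CDB Add2=0; issue ADD r1<-Add2 // r0:Add3,r1:Add2,r2:1,r3:18
cycle 8: CDB Add1=-17; issue ADD r1<-Add1 // r0:Add3,r1:Add1,r2:1,r3:18
cycle 9: CDB Add2=36; issue ADD r3<-Add2 // r0:Add3,r1:Add1,r2:1,r3:Add2
cycle 10: CDB Add3=1 // r0:1,r1:Add1,r2:1,r3:Add2

STATUS = VALUE 1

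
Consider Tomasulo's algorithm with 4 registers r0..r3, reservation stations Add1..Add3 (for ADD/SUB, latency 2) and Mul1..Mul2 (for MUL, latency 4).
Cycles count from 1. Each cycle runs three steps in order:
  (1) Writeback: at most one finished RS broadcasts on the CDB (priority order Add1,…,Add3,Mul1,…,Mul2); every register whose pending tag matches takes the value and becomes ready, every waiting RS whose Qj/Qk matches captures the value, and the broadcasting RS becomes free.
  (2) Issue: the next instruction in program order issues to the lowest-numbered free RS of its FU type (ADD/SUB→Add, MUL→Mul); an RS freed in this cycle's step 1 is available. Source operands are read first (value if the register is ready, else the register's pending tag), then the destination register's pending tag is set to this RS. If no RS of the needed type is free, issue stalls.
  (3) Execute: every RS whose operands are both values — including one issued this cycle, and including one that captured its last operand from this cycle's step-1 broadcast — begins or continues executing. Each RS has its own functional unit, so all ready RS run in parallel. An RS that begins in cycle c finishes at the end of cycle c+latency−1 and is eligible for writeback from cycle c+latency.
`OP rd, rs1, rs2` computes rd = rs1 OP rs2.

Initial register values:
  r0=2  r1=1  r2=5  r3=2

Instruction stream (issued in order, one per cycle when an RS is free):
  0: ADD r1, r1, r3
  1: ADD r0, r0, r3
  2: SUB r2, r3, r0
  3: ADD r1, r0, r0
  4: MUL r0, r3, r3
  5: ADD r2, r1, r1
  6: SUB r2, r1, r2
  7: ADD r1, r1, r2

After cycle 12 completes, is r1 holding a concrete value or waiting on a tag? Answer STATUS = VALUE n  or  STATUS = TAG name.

STATUS = TAG Add3

c1: issue ADD r1<-Add1 | r0:2,r1:Add1,r2:5,r3:2
c2: issue ADD r0<-Add2 | r0:Add2,r1:Add1,r2:5,r3:2
c3: CDB Add1=3; issue SUB r2<-Add1 | r0:Add2,r1:3,r2:Add1,r3:2
c4: CDB Add2=4; issue ADD r1<-Add2 | r0:4,r1:Add2,r2:Add1,r3:2
c5: issue MUL r0<-Mul1 | r0:Mul1,r1:Add2,r2:Add1,r3:2
c6: CDB Add1=-2; issue ADD r2<-Add1 | r0:Mul1,r1:Add2,r2:Add1,r3:2
c7: CDB Add2=8; issue SUB r2<-Add2 | r0:Mul1,r1:8,r2:Add2,r3:2
c8: issue ADD r1<-Add3 | r0:Mul1,r1:Add3,r2:Add2,r3:2
c9: CDB Add1=16 | r0:Mul1,r1:Add3,r2:Add2,r3:2
c10: CDB Mul1=4 | r0:4,r1:Add3,r2:Add2,r3:2
c11: CDB Add2=-8 | r0:4,r1:Add3,r2:-8,r3:2
c12: - | r0:4,r1:Add3,r2:-8,r3:2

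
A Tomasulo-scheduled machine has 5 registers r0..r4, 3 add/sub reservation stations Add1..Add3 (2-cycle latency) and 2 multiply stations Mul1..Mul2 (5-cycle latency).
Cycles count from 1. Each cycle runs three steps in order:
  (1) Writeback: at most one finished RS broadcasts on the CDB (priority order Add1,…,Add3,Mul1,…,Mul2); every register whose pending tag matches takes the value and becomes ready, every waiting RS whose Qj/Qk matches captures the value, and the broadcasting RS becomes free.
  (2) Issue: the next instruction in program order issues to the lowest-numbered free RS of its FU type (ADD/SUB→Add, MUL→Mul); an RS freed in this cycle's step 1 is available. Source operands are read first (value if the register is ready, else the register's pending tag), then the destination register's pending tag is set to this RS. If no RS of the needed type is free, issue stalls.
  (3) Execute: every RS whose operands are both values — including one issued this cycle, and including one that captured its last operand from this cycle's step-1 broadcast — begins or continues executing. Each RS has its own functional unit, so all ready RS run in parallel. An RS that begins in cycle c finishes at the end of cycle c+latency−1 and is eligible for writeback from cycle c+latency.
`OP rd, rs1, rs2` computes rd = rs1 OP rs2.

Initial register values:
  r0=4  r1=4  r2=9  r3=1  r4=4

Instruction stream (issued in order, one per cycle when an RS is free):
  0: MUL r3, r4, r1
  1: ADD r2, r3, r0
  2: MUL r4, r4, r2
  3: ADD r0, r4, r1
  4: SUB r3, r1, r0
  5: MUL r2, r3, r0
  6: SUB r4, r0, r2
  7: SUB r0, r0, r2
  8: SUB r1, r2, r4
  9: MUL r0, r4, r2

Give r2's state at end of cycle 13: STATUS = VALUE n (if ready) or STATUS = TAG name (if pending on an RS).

STATUS = TAG Mul1

  c1: issue MUL r3<-Mul1  regs: r0:4,r1:4,r2:9,r3:Mul1,r4:4
  c2: issue ADD r2<-Add1  regs: r0:4,r1:4,r2:Add1,r3:Mul1,r4:4
  c3: issue MUL r4<-Mul2  regs: r0:4,r1:4,r2:Add1,r3:Mul1,r4:Mul2
  c4: issue ADD r0<-Add2  regs: r0:Add2,r1:4,r2:Add1,r3:Mul1,r4:Mul2
  c5: issue SUB r3<-Add3  regs: r0:Add2,r1:4,r2:Add1,r3:Add3,r4:Mul2
  c6: CDB Mul1=16; issue MUL r2<-Mul1  regs: r0:Add2,r1:4,r2:Mul1,r3:Add3,r4:Mul2
  c7: stall  regs: r0:Add2,r1:4,r2:Mul1,r3:Add3,r4:Mul2
  c8: CDB Add1=20; issue SUB r4<-Add1  regs: r0:Add2,r1:4,r2:Mul1,r3:Add3,r4:Add1
  c9: stall  regs: r0:Add2,r1:4,r2:Mul1,r3:Add3,r4:Add1
  c10: stall  regs: r0:Add2,r1:4,r2:Mul1,r3:Add3,r4:Add1
  c11: stall  regs: r0:Add2,r1:4,r2:Mul1,r3:Add3,r4:Add1
  c12: stall  regs: r0:Add2,r1:4,r2:Mul1,r3:Add3,r4:Add1
  c13: CDB Mul2=80; stall  regs: r0:Add2,r1:4,r2:Mul1,r3:Add3,r4:Add1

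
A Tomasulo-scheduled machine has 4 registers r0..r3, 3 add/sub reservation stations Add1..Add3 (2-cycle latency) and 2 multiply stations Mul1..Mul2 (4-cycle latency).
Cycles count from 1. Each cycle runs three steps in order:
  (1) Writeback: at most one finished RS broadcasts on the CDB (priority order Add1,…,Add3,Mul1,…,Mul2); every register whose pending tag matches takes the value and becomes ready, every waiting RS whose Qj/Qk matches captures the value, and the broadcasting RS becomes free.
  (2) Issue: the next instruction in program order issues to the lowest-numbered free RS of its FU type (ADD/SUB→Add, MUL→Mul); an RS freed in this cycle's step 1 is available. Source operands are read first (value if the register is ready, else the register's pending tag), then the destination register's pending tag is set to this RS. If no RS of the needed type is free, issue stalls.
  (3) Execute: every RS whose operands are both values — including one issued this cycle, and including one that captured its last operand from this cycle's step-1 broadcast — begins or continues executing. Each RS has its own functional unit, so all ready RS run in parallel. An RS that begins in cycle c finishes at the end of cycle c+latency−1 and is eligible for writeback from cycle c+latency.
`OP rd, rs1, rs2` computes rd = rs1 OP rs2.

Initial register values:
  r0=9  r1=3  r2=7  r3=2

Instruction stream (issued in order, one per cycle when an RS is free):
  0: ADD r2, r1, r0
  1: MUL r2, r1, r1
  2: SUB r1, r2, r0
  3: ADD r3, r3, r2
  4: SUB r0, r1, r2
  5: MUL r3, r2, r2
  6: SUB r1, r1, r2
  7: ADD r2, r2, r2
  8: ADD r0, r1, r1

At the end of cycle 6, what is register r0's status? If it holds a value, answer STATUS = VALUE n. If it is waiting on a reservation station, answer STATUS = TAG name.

  c1: issue ADD r2<-Add1  regs: r0:9,r1:3,r2:Add1,r3:2
  c2: issue MUL r2<-Mul1  regs: r0:9,r1:3,r2:Mul1,r3:2
  c3: CDB Add1=12; issue SUB r1<-Add1  regs: r0:9,r1:Add1,r2:Mul1,r3:2
  c4: issue ADD r3<-Add2  regs: r0:9,r1:Add1,r2:Mul1,r3:Add2
  c5: issue SUB r0<-Add3  regs: r0:Add3,r1:Add1,r2:Mul1,r3:Add2
  c6: CDB Mul1=9; issue MUL r3<-Mul1  regs: r0:Add3,r1:Add1,r2:9,r3:Mul1

STATUS = TAG Add3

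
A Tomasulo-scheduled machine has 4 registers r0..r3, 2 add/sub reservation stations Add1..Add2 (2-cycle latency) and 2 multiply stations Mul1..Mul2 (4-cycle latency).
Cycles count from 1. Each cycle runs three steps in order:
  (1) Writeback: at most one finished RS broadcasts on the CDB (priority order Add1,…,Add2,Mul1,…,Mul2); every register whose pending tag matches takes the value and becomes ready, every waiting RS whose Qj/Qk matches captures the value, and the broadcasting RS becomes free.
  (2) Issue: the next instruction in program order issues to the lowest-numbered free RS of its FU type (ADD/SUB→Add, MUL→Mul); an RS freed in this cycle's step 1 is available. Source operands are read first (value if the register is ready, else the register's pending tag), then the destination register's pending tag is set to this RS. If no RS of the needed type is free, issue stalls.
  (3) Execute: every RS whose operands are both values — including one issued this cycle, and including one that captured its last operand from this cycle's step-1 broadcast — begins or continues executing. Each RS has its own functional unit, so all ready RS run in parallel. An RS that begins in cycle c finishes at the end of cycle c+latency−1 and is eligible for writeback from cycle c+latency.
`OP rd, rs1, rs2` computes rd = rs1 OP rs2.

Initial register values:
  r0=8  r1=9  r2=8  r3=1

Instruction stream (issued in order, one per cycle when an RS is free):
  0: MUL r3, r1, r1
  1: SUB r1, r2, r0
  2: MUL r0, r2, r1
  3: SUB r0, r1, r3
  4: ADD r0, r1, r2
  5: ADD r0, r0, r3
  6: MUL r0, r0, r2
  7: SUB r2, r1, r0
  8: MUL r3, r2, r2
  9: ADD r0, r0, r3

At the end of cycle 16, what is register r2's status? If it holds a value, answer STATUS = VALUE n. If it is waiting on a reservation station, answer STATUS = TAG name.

STATUS = VALUE -712

c1: issue MUL r3<-Mul1 | r0:8,r1:9,r2:8,r3:Mul1
c2: issue SUB r1<-Add1 | r0:8,r1:Add1,r2:8,r3:Mul1
c3: issue MUL r0<-Mul2 | r0:Mul2,r1:Add1,r2:8,r3:Mul1
c4: CDB Add1=0; issue SUB r0<-Add1 | r0:Add1,r1:0,r2:8,r3:Mul1
c5: CDB Mul1=81; issue ADD r0<-Add2 | r0:Add2,r1:0,r2:8,r3:81
c6: stall | r0:Add2,r1:0,r2:8,r3:81
c7: CDB Add1=-81; issue ADD r0<-Add1 | r0:Add1,r1:0,r2:8,r3:81
c8: CDB Add2=8; issue MUL r0<-Mul1 | r0:Mul1,r1:0,r2:8,r3:81
c9: CDB Mul2=0; issue SUB r2<-Add2 | r0:Mul1,r1:0,r2:Add2,r3:81
c10: CDB Add1=89; issue MUL r3<-Mul2 | r0:Mul1,r1:0,r2:Add2,r3:Mul2
c11: issue ADD r0<-Add1 | r0:Add1,r1:0,r2:Add2,r3:Mul2
c12: - | r0:Add1,r1:0,r2:Add2,r3:Mul2
c13: - | r0:Add1,r1:0,r2:Add2,r3:Mul2
c14: CDB Mul1=712 | r0:Add1,r1:0,r2:Add2,r3:Mul2
c15: - | r0:Add1,r1:0,r2:Add2,r3:Mul2
c16: CDB Add2=-712 | r0:Add1,r1:0,r2:-712,r3:Mul2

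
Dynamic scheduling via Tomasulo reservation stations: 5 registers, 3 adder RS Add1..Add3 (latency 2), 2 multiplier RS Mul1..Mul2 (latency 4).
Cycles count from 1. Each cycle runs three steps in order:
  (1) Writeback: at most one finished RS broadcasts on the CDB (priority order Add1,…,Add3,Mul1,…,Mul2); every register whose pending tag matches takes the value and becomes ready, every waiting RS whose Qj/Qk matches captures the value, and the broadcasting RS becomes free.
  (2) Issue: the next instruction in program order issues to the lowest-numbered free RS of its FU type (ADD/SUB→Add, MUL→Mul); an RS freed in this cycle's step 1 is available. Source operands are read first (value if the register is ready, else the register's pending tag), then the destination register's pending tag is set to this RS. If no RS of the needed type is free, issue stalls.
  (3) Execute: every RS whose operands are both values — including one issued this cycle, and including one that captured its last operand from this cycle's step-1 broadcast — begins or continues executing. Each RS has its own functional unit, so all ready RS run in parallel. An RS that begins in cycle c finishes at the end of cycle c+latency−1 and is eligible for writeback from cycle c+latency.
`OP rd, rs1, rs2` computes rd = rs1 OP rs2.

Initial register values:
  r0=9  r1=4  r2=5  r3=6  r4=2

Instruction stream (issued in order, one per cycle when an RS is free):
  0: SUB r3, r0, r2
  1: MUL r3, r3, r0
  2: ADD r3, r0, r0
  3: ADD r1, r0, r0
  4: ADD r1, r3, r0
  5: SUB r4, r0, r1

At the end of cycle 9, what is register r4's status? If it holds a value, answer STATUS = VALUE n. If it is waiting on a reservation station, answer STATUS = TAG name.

STATUS = VALUE -18

  c1: issue SUB r3<-Add1  regs: r0:9,r1:4,r2:5,r3:Add1,r4:2
  c2: issue MUL r3<-Mul1  regs: r0:9,r1:4,r2:5,r3:Mul1,r4:2
  c3: CDB Add1=4; issue ADD r3<-Add1  regs: r0:9,r1:4,r2:5,r3:Add1,r4:2
  c4: issue ADD r1<-Add2  regs: r0:9,r1:Add2,r2:5,r3:Add1,r4:2
  c5: CDB Add1=18; issue ADD r1<-Add1  regs: r0:9,r1:Add1,r2:5,r3:18,r4:2
  c6: CDB Add2=18; issue SUB r4<-Add2  regs: r0:9,r1:Add1,r2:5,r3:18,r4:Add2
  c7: CDB Add1=27  regs: r0:9,r1:27,r2:5,r3:18,r4:Add2
  c8: CDB Mul1=36  regs: r0:9,r1:27,r2:5,r3:18,r4:Add2
  c9: CDB Add2=-18  regs: r0:9,r1:27,r2:5,r3:18,r4:-18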